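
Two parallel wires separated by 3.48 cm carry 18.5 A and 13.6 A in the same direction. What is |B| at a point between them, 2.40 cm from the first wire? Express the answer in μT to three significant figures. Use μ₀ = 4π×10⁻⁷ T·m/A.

B ≈ 97.7 μT

Each long wire gives B = μ₀I/(2πd). Distances are d₁ = 0.024 m and d₂ = 0.0108 m.
B₁ = 1.54×10⁻⁴ T, B₂ = 2.52×10⁻⁴ T.
Between parallel currents the two contributions point in opposite directions, so they subtract. B = |B₁ − B₂| = |1.54×10⁻⁴ − 2.52×10⁻⁴| = 9.77×10⁻⁵ T.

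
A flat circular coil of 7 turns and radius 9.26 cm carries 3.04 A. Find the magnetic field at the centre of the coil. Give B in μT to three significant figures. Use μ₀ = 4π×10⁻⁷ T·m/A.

For an N-turn flat coil, B = Nμ₀I/(2R) with R = 0.0926 m.
B = 7 × 2.06×10⁻⁵ T = 1.44×10⁻⁴ T.

B ≈ 144 μT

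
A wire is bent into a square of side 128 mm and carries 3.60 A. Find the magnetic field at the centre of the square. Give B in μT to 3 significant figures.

B ≈ 31.8 μT

Each side is a finite straight segment at perpendicular distance d = a/(2 tan(π/4)) = 0.064 m from the centre, with end-angles ±π/4.
One side contributes B₁ = (μ₀I/4πd)·2 sin(π/4) = 7.95×10⁻⁶ T.
All 4 sides add in the same direction: B = 4 × 7.95×10⁻⁶ = 3.18×10⁻⁵ T.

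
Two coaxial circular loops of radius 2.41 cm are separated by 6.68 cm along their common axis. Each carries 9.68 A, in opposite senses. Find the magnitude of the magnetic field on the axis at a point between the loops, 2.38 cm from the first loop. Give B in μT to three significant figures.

B ≈ 61.4 μT

Each loop contributes B = μ₀IR²/[2(R²+z²)^(3/2)] on the axis, with z measured from that loop.
Loop 1 (z = 0.0238 m): B₁ = 9.09×10⁻⁵ T. Loop 2 (z = 0.043 m): B₂ = 2.95×10⁻⁵ T.
The fields oppose: B = |B₁ − B₂| = 6.14×10⁻⁵ T.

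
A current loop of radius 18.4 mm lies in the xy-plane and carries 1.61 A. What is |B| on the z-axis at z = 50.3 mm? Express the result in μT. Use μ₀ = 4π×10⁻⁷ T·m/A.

On the axis of a circular loop, B = μ₀IR² / [2(R²+z²)^(3/2)].
R² + z² = (0.0184)² + (0.0503)² = 0.002869 m², and (R²+z²)^(3/2) = 1.54×10⁻⁴ m³.
B = (4π×10⁻⁷ × 1.61 × 0.0003386) / (2 × 1.54×10⁻⁴) = 2.23×10⁻⁶ T.

B ≈ 2.23 μT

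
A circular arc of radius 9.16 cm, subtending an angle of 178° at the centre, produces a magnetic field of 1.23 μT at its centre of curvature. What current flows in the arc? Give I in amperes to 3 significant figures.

For a circular arc, B = μ₀Iφ/(4πR) with φ in radians; here φ = 3.107 rad.
So I = 4πRB/(μ₀φ) = 4π × 0.0916 × 1.23×10⁻⁶ / (4π×10⁻⁷ × 3.107) = 0.363 A.

I ≈ 0.363 A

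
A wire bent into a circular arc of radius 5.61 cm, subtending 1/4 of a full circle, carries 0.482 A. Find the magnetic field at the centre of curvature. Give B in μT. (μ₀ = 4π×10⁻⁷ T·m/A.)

The Biot–Savart field of a circular arc at its centre is B = μ₀Iφ/(4πR), with φ = 1.571 rad.
B = (4π×10⁻⁷ × 0.482 × 1.571) / (4π × 0.0561) = 1.35×10⁻⁶ T.

B ≈ 1.35 μT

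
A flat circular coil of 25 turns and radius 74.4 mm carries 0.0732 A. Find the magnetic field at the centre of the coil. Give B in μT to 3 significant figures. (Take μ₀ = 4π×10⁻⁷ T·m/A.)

B ≈ 15.5 μT

For an N-turn flat coil, B = Nμ₀I/(2R) with R = 0.0744 m.
B = 25 × 6.18×10⁻⁷ T = 1.55×10⁻⁵ T.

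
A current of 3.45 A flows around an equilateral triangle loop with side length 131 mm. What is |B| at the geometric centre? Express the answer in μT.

B ≈ 47.4 μT

Each side is a finite straight segment at perpendicular distance d = a/(2 tan(π/3)) = 0.03782 m from the centre, with end-angles ±π/3.
One side contributes B₁ = (μ₀I/4πd)·2 sin(π/3) = 1.58×10⁻⁵ T.
All 3 sides add in the same direction: B = 3 × 1.58×10⁻⁵ = 4.74×10⁻⁵ T.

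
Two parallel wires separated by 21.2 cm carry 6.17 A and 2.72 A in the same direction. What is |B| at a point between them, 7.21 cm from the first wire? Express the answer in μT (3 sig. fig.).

B ≈ 13.2 μT

Each long wire gives B = μ₀I/(2πd). Distances are d₁ = 0.0721 m and d₂ = 0.1399 m.
B₁ = 1.71×10⁻⁵ T, B₂ = 3.89×10⁻⁶ T.
Between parallel currents the two contributions point in opposite directions, so they subtract. B = |B₁ − B₂| = |1.71×10⁻⁵ − 3.89×10⁻⁶| = 1.32×10⁻⁵ T.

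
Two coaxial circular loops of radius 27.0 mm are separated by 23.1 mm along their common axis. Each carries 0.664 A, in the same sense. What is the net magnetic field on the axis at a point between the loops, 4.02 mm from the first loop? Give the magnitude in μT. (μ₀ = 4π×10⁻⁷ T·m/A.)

Each loop contributes B = μ₀IR²/[2(R²+z²)^(3/2)] on the axis, with z measured from that loop.
Loop 1 (z = 0.00402 m): B₁ = 1.50×10⁻⁵ T. Loop 2 (z = 0.01908 m): B₂ = 8.42×10⁻⁶ T.
The fields add: B = B₁ + B₂ = 2.34×10⁻⁵ T.

B ≈ 23.4 μT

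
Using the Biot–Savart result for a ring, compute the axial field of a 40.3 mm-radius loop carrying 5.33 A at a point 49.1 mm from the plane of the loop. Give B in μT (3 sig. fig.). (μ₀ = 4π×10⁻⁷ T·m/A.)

On the axis of a circular loop, B = μ₀IR² / [2(R²+z²)^(3/2)].
R² + z² = (0.0403)² + (0.0491)² = 0.004035 m², and (R²+z²)^(3/2) = 2.56×10⁻⁴ m³.
B = (4π×10⁻⁷ × 5.33 × 0.001624) / (2 × 2.56×10⁻⁴) = 2.12×10⁻⁵ T.

B ≈ 21.2 μT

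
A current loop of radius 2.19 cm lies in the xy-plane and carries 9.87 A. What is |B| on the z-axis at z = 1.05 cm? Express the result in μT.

On the axis of a circular loop, B = μ₀IR² / [2(R²+z²)^(3/2)].
R² + z² = (0.0219)² + (0.0105)² = 0.0005899 m², and (R²+z²)^(3/2) = 1.43×10⁻⁵ m³.
B = (4π×10⁻⁷ × 9.87 × 0.0004796) / (2 × 1.43×10⁻⁵) = 2.08×10⁻⁴ T.

B ≈ 208 μT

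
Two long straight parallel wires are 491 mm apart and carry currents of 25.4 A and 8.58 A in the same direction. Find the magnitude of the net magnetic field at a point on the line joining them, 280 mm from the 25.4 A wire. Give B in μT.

B ≈ 10.0 μT

Each long wire gives B = μ₀I/(2πd). Distances are d₁ = 0.28 m and d₂ = 0.211 m.
B₁ = 1.81×10⁻⁵ T, B₂ = 8.13×10⁻⁶ T.
Between parallel currents the two contributions point in opposite directions, so they subtract. B = |B₁ − B₂| = |1.81×10⁻⁵ − 8.13×10⁻⁶| = 1.00×10⁻⁵ T.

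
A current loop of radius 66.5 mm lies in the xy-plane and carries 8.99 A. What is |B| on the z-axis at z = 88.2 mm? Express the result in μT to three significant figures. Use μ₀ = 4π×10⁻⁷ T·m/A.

On the axis of a circular loop, B = μ₀IR² / [2(R²+z²)^(3/2)].
R² + z² = (0.0665)² + (0.0882)² = 0.0122 m², and (R²+z²)^(3/2) = 1.35×10⁻³ m³.
B = (4π×10⁻⁷ × 8.99 × 0.004422) / (2 × 1.35×10⁻³) = 1.85×10⁻⁵ T.

B ≈ 18.5 μT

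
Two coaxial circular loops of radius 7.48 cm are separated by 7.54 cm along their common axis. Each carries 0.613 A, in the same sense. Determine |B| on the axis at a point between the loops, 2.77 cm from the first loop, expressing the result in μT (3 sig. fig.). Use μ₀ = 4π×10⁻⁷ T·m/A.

Each loop contributes B = μ₀IR²/[2(R²+z²)^(3/2)] on the axis, with z measured from that loop.
Loop 1 (z = 0.0277 m): B₁ = 4.25×10⁻⁶ T. Loop 2 (z = 0.0477 m): B₂ = 3.09×10⁻⁶ T.
The fields add: B = B₁ + B₂ = 7.33×10⁻⁶ T.

B ≈ 7.33 μT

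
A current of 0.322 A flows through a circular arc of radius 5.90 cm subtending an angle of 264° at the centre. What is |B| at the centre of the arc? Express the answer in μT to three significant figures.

The Biot–Savart field of a circular arc at its centre is B = μ₀Iφ/(4πR), with φ = 4.608 rad.
B = (4π×10⁻⁷ × 0.322 × 4.608) / (4π × 0.059) = 2.51×10⁻⁶ T.

B ≈ 2.51 μT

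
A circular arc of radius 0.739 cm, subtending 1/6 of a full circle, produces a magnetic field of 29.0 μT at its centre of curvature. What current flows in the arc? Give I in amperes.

For a circular arc, B = μ₀Iφ/(4πR) with φ in radians; here φ = 1.047 rad.
So I = 4πRB/(μ₀φ) = 4π × 0.00739 × 2.90×10⁻⁵ / (4π×10⁻⁷ × 1.047) = 2.05 A.

I ≈ 2.05 A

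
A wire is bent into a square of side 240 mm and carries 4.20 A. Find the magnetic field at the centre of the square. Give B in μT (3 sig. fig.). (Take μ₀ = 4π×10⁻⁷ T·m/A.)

B ≈ 19.8 μT

Each side is a finite straight segment at perpendicular distance d = a/(2 tan(π/4)) = 0.12 m from the centre, with end-angles ±π/4.
One side contributes B₁ = (μ₀I/4πd)·2 sin(π/4) = 4.95×10⁻⁶ T.
All 4 sides add in the same direction: B = 4 × 4.95×10⁻⁶ = 1.98×10⁻⁵ T.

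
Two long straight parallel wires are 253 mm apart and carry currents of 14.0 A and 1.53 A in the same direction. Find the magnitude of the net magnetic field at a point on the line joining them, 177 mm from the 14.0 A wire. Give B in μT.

Each long wire gives B = μ₀I/(2πd). Distances are d₁ = 0.177 m and d₂ = 0.076 m.
B₁ = 1.58×10⁻⁵ T, B₂ = 4.03×10⁻⁶ T.
Between parallel currents the two contributions point in opposite directions, so they subtract. B = |B₁ − B₂| = |1.58×10⁻⁵ − 4.03×10⁻⁶| = 1.18×10⁻⁵ T.

B ≈ 11.8 μT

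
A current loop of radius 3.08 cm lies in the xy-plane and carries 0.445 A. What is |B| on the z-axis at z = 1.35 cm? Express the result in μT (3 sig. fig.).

B ≈ 6.97 μT

On the axis of a circular loop, B = μ₀IR² / [2(R²+z²)^(3/2)].
R² + z² = (0.0308)² + (0.0135)² = 0.001131 m², and (R²+z²)^(3/2) = 3.80×10⁻⁵ m³.
B = (4π×10⁻⁷ × 0.445 × 0.0009486) / (2 × 3.80×10⁻⁵) = 6.97×10⁻⁶ T.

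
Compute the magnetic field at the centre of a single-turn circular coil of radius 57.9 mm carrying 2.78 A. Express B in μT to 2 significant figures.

At the centre of a circular loop the Biot–Savart law gives B = μ₀I/(2R).
B = (4π×10⁻⁷ × 2.78) / (2 × 0.0579) = 3.02×10⁻⁵ T.

B ≈ 30 μT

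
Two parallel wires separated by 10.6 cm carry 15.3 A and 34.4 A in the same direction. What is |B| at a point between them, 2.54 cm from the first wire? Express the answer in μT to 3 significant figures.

Each long wire gives B = μ₀I/(2πd). Distances are d₁ = 0.0254 m and d₂ = 0.0806 m.
B₁ = 1.20×10⁻⁴ T, B₂ = 8.54×10⁻⁵ T.
Between parallel currents the two contributions point in opposite directions, so they subtract. B = |B₁ − B₂| = |1.20×10⁻⁴ − 8.54×10⁻⁵| = 3.51×10⁻⁵ T.

B ≈ 35.1 μT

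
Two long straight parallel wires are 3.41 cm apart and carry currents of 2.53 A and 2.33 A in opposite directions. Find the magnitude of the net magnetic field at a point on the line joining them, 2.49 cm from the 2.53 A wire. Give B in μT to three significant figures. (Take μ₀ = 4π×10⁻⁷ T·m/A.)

B ≈ 71.0 μT

Each long wire gives B = μ₀I/(2πd). Distances are d₁ = 0.0249 m and d₂ = 0.0092 m.
B₁ = 2.03×10⁻⁵ T, B₂ = 5.07×10⁻⁵ T.
Between antiparallel currents both contributions point the same way, so they add. B = B₁ + B₂ = 2.03×10⁻⁵ + 5.07×10⁻⁵ = 7.10×10⁻⁵ T.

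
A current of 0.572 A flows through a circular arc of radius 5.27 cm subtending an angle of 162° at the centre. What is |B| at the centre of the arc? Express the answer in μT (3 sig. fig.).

The Biot–Savart field of a circular arc at its centre is B = μ₀Iφ/(4πR), with φ = 2.827 rad.
B = (4π×10⁻⁷ × 0.572 × 2.827) / (4π × 0.0527) = 3.07×10⁻⁶ T.

B ≈ 3.07 μT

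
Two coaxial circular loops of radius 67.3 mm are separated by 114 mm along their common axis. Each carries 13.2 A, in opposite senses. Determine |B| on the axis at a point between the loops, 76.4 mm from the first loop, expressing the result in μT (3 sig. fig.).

B ≈ 46.4 μT

Each loop contributes B = μ₀IR²/[2(R²+z²)^(3/2)] on the axis, with z measured from that loop.
Loop 1 (z = 0.0764 m): B₁ = 3.56×10⁻⁵ T. Loop 2 (z = 0.0376 m): B₂ = 8.20×10⁻⁵ T.
The fields oppose: B = |B₁ − B₂| = 4.64×10⁻⁵ T.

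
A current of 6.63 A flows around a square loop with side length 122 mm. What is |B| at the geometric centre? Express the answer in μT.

B ≈ 61.5 μT

Each side is a finite straight segment at perpendicular distance d = a/(2 tan(π/4)) = 0.061 m from the centre, with end-angles ±π/4.
One side contributes B₁ = (μ₀I/4πd)·2 sin(π/4) = 1.54×10⁻⁵ T.
All 4 sides add in the same direction: B = 4 × 1.54×10⁻⁵ = 6.15×10⁻⁵ T.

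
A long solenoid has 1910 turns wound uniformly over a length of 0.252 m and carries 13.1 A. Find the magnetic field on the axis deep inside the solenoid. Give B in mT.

Inside a long solenoid, B = μ₀nI with n = 7579 turns/m.
B = 4π×10⁻⁷ × 7579 × 13.1 = 0.125 T.

B ≈ 125 mT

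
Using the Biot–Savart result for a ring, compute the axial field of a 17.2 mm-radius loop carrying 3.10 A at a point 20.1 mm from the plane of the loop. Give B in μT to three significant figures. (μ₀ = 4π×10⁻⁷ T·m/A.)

On the axis of a circular loop, B = μ₀IR² / [2(R²+z²)^(3/2)].
R² + z² = (0.0172)² + (0.0201)² = 0.0006999 m², and (R²+z²)^(3/2) = 1.85×10⁻⁵ m³.
B = (4π×10⁻⁷ × 3.10 × 0.0002958) / (2 × 1.85×10⁻⁵) = 3.11×10⁻⁵ T.

B ≈ 31.1 μT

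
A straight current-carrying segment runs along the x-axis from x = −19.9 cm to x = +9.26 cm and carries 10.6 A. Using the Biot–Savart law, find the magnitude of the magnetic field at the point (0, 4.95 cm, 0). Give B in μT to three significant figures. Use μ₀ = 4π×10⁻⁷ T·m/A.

For a finite straight segment, B = (μ₀I/4πd)(sinθ₁ + sinθ₂), where θ₁, θ₂ are the angles from the perpendicular to each end.
The perpendicular distance is d = 0.0495 m; the end-offsets along the wire are a = 0.199 m and b = 0.0926 m.
sinθ₁ = 0.199/√(0.199²+0.0495²) = 0.9704; sinθ₂ = 0.0926/√(0.0926²+0.0495²) = 0.8819.
B = (4π×10⁻⁷ × 10.6) / (4π × 0.0495) × (0.9704 + 0.8819) = 3.97×10⁻⁵ T.

B ≈ 39.7 μT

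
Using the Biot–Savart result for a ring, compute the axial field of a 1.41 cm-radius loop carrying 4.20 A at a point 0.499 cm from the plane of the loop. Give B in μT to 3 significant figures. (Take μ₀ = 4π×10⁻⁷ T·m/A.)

On the axis of a circular loop, B = μ₀IR² / [2(R²+z²)^(3/2)].
R² + z² = (0.0141)² + (0.00499)² = 0.0002237 m², and (R²+z²)^(3/2) = 3.35×10⁻⁶ m³.
B = (4π×10⁻⁷ × 4.20 × 0.0001988) / (2 × 3.35×10⁻⁶) = 1.57×10⁻⁴ T.

B ≈ 157 μT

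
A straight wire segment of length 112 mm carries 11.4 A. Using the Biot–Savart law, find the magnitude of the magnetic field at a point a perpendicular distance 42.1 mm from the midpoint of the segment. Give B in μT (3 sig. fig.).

For a finite straight segment, B = (μ₀I/4πd)(sinθ₁ + sinθ₂), where θ₁, θ₂ are the angles from the perpendicular to each end.
The perpendicular from the point meets the wire at its midpoint, so each end is L/2 = 0.056 m away along the wire.
sinθ₁ = 0.056/√(0.056²+0.0421²) = 0.7993; sinθ₂ = 0.056/√(0.056²+0.0421²) = 0.7993.
B = (4π×10⁻⁷ × 11.4) / (4π × 0.0421) × (0.7993 + 0.7993) = 4.33×10⁻⁵ T.

B ≈ 43.3 μT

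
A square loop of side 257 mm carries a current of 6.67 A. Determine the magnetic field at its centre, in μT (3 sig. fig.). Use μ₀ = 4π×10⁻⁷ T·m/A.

Each side is a finite straight segment at perpendicular distance d = a/(2 tan(π/4)) = 0.1285 m from the centre, with end-angles ±π/4.
One side contributes B₁ = (μ₀I/4πd)·2 sin(π/4) = 7.34×10⁻⁶ T.
All 4 sides add in the same direction: B = 4 × 7.34×10⁻⁶ = 2.94×10⁻⁵ T.

B ≈ 29.4 μT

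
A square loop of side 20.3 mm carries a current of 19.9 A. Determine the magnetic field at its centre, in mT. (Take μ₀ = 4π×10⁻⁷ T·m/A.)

Each side is a finite straight segment at perpendicular distance d = a/(2 tan(π/4)) = 0.01015 m from the centre, with end-angles ±π/4.
One side contributes B₁ = (μ₀I/4πd)·2 sin(π/4) = 2.77×10⁻⁴ T.
All 4 sides add in the same direction: B = 4 × 2.77×10⁻⁴ = 1.11×10⁻³ T.

B ≈ 1.11 mT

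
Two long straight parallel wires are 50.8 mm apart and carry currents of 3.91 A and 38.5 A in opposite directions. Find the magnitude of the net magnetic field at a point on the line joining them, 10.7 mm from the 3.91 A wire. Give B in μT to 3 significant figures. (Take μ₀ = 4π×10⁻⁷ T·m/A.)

B ≈ 265 μT

Each long wire gives B = μ₀I/(2πd). Distances are d₁ = 0.0107 m and d₂ = 0.0401 m.
B₁ = 7.31×10⁻⁵ T, B₂ = 1.92×10⁻⁴ T.
Between antiparallel currents both contributions point the same way, so they add. B = B₁ + B₂ = 7.31×10⁻⁵ + 1.92×10⁻⁴ = 2.65×10⁻⁴ T.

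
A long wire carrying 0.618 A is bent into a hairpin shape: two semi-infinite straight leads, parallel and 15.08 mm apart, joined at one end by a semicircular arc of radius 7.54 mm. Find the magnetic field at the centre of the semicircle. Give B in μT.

The semicircular arc contributes B_arc = μ₀I·π/(4πR) = μ₀I/(4R) = 2.57×10⁻⁵ T.
Each semi-infinite lead is at perpendicular distance R = 0.00754 m from the centre, with the perpendicular foot at its near end, so it contributes μ₀I/(4πR); both point the same way, together 1.64×10⁻⁵ T.
Arc and leads all point the same direction: B = 2.57×10⁻⁵ + 1.64×10⁻⁵ = 4.21×10⁻⁵ T.

B ≈ 42.1 μT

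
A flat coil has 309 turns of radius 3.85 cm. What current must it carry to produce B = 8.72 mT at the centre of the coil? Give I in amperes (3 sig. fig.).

For an N-turn coil, B = Nμ₀I/(2R) with R = 0.0385 m, so I = 2RB/(Nμ₀) = 2 × 0.0385 × 8.72×10⁻³ / (309 × 4π×10⁻⁷) = 1.73 A.

I ≈ 1.73 A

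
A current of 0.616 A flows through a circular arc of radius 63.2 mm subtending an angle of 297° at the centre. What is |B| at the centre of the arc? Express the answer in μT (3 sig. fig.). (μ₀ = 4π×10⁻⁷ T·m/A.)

The Biot–Savart field of a circular arc at its centre is B = μ₀Iφ/(4πR), with φ = 5.184 rad.
B = (4π×10⁻⁷ × 0.616 × 5.184) / (4π × 0.0632) = 5.05×10⁻⁶ T.

B ≈ 5.05 μT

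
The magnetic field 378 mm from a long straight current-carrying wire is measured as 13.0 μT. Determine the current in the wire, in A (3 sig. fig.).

For a long straight wire B = μ₀I/(2πd), so I = 2πdB/μ₀.
I = 2π × 0.378 × 1.30×10⁻⁵ / (4π×10⁻⁷) = 24.6 A.

I ≈ 24.6 A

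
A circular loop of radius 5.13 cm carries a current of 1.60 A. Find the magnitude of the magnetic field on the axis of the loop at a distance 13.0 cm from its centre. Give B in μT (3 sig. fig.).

On the axis of a circular loop, B = μ₀IR² / [2(R²+z²)^(3/2)].
R² + z² = (0.0513)² + (0.13)² = 0.01953 m², and (R²+z²)^(3/2) = 2.73×10⁻³ m³.
B = (4π×10⁻⁷ × 1.60 × 0.002632) / (2 × 2.73×10⁻³) = 9.69×10⁻⁷ T.

B ≈ 0.969 μT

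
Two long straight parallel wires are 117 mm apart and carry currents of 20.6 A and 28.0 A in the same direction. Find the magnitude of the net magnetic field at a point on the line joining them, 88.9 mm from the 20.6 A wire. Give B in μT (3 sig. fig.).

B ≈ 153 μT

Each long wire gives B = μ₀I/(2πd). Distances are d₁ = 0.0889 m and d₂ = 0.0281 m.
B₁ = 4.63×10⁻⁵ T, B₂ = 1.99×10⁻⁴ T.
Between parallel currents the two contributions point in opposite directions, so they subtract. B = |B₁ − B₂| = |4.63×10⁻⁵ − 1.99×10⁻⁴| = 1.53×10⁻⁴ T.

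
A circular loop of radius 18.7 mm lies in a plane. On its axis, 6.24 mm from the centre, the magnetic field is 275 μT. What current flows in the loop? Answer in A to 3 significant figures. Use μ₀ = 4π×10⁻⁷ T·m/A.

On the axis of a loop, B = μ₀IR²/[2(R²+z²)^(3/2)], so I = 2B(R²+z²)^(3/2)/(μ₀R²).
R² + z² = 0.0003497 + 3.894×10⁻⁵ = 0.0003886 m²; raised to 3/2 gives 7.66×10⁻⁶ m³.
I = 2 × 2.75×10⁻⁴ × 7.66×10⁻⁶ / (1.26×10⁻⁶ × 0.0003497) = 9.59 A.

I ≈ 9.59 A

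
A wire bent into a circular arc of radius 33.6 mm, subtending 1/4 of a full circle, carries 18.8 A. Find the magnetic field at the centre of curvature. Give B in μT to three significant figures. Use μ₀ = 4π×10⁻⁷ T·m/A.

The Biot–Savart field of a circular arc at its centre is B = μ₀Iφ/(4πR), with φ = 1.571 rad.
B = (4π×10⁻⁷ × 18.8 × 1.571) / (4π × 0.0336) = 8.79×10⁻⁵ T.

B ≈ 87.9 μT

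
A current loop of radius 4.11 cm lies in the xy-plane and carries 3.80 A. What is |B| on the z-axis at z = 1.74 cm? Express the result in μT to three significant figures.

On the axis of a circular loop, B = μ₀IR² / [2(R²+z²)^(3/2)].
R² + z² = (0.0411)² + (0.0174)² = 0.001992 m², and (R²+z²)^(3/2) = 8.89×10⁻⁵ m³.
B = (4π×10⁻⁷ × 3.80 × 0.001689) / (2 × 8.89×10⁻⁵) = 4.54×10⁻⁵ T.

B ≈ 45.4 μT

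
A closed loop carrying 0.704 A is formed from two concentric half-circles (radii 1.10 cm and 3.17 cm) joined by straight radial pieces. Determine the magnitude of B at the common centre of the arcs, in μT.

B ≈ 13.1 μT

The radial connectors point toward the centre, so dl × r̂ = 0 and they contribute nothing.
Each semicircle gives μ₀I/(4R): inner arc 2.01×10⁻⁵ T, outer arc 6.98×10⁻⁶ T.
The two arcs carry current in opposite angular senses, so their fields oppose: B = |2.01×10⁻⁵ − 6.98×10⁻⁶| = 1.31×10⁻⁵ T.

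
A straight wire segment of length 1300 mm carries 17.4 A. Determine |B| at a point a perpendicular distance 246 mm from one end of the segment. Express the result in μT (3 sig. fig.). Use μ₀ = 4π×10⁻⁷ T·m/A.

For a finite straight segment, B = (μ₀I/4πd)(sinθ₁ + sinθ₂), where θ₁, θ₂ are the angles from the perpendicular to each end.
The perpendicular foot is at one end, so the two end-offsets along the wire are 0 and L = 1.3 m.
sinθ₁ = 0/√(0²+0.246²) = 0.0000; sinθ₂ = 1.3/√(1.3²+0.246²) = 0.9826.
B = (4π×10⁻⁷ × 17.4) / (4π × 0.246) × (0.0000 + 0.9826) = 6.95×10⁻⁶ T.

B ≈ 6.95 μT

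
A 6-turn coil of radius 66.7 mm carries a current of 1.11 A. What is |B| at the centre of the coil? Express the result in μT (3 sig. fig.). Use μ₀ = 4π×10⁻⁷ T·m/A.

For an N-turn flat coil, B = Nμ₀I/(2R) with R = 0.0667 m.
B = 6 × 1.05×10⁻⁵ T = 6.27×10⁻⁵ T.

B ≈ 62.7 μT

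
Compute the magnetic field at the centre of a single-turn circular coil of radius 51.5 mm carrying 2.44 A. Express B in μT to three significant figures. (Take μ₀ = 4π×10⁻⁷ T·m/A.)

B ≈ 29.8 μT

At the centre of a circular loop the Biot–Savart law gives B = μ₀I/(2R).
B = (4π×10⁻⁷ × 2.44) / (2 × 0.0515) = 2.98×10⁻⁵ T.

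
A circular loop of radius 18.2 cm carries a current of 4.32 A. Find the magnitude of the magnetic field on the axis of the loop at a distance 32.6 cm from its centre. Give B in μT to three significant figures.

On the axis of a circular loop, B = μ₀IR² / [2(R²+z²)^(3/2)].
R² + z² = (0.182)² + (0.326)² = 0.1394 m², and (R²+z²)^(3/2) = 5.20×10⁻² m³.
B = (4π×10⁻⁷ × 4.32 × 0.03312) / (2 × 5.20×10⁻²) = 1.73×10⁻⁶ T.

B ≈ 1.73 μT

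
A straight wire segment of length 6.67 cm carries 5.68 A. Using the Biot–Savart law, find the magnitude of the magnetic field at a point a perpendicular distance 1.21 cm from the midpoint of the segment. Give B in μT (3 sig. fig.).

B ≈ 88.3 μT

For a finite straight segment, B = (μ₀I/4πd)(sinθ₁ + sinθ₂), where θ₁, θ₂ are the angles from the perpendicular to each end.
The perpendicular from the point meets the wire at its midpoint, so each end is L/2 = 0.03335 m away along the wire.
sinθ₁ = 0.03335/√(0.03335²+0.0121²) = 0.9400; sinθ₂ = 0.03335/√(0.03335²+0.0121²) = 0.9400.
B = (4π×10⁻⁷ × 5.68) / (4π × 0.0121) × (0.9400 + 0.9400) = 8.83×10⁻⁵ T.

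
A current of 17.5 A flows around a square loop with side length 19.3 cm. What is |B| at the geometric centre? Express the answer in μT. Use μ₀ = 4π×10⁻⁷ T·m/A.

Each side is a finite straight segment at perpendicular distance d = a/(2 tan(π/4)) = 0.0965 m from the centre, with end-angles ±π/4.
One side contributes B₁ = (μ₀I/4πd)·2 sin(π/4) = 2.56×10⁻⁵ T.
All 4 sides add in the same direction: B = 4 × 2.56×10⁻⁵ = 1.03×10⁻⁴ T.

B ≈ 103 μT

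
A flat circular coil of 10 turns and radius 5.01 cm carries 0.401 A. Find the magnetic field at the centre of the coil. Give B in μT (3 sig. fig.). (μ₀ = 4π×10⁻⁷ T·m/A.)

For an N-turn flat coil, B = Nμ₀I/(2R) with R = 0.0501 m.
B = 10 × 5.03×10⁻⁶ T = 5.03×10⁻⁵ T.

B ≈ 50.3 μT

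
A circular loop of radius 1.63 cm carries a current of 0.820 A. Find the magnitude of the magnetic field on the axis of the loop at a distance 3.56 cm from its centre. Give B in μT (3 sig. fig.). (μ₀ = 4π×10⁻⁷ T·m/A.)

B ≈ 2.28 μT

On the axis of a circular loop, B = μ₀IR² / [2(R²+z²)^(3/2)].
R² + z² = (0.0163)² + (0.0356)² = 0.001533 m², and (R²+z²)^(3/2) = 6.00×10⁻⁵ m³.
B = (4π×10⁻⁷ × 0.820 × 0.0002657) / (2 × 6.00×10⁻⁵) = 2.28×10⁻⁶ T.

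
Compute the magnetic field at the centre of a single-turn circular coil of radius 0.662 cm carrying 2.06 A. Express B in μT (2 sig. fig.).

At the centre of a circular loop the Biot–Savart law gives B = μ₀I/(2R).
B = (4π×10⁻⁷ × 2.06) / (2 × 0.00662) = 1.96×10⁻⁴ T.

B ≈ 200 μT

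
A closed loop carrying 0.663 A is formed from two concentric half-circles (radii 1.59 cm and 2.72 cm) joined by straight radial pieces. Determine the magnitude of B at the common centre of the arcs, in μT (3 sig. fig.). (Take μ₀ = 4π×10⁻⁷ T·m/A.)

B ≈ 5.44 μT

The radial connectors point toward the centre, so dl × r̂ = 0 and they contribute nothing.
Each semicircle gives μ₀I/(4R): inner arc 1.31×10⁻⁵ T, outer arc 7.66×10⁻⁶ T.
The two arcs carry current in opposite angular senses, so their fields oppose: B = |1.31×10⁻⁵ − 7.66×10⁻⁶| = 5.44×10⁻⁶ T.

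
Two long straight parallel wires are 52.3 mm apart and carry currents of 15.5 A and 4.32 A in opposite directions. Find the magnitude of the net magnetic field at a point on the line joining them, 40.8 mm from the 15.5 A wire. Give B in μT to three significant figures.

Each long wire gives B = μ₀I/(2πd). Distances are d₁ = 0.0408 m and d₂ = 0.0115 m.
B₁ = 7.60×10⁻⁵ T, B₂ = 7.51×10⁻⁵ T.
Between antiparallel currents both contributions point the same way, so they add. B = B₁ + B₂ = 7.60×10⁻⁵ + 7.51×10⁻⁵ = 1.51×10⁻⁴ T.

B ≈ 151 μT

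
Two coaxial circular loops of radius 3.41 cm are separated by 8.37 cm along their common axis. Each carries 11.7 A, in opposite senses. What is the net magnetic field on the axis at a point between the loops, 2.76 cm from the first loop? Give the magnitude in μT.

Each loop contributes B = μ₀IR²/[2(R²+z²)^(3/2)] on the axis, with z measured from that loop.
Loop 1 (z = 0.0276 m): B₁ = 1.01×10⁻⁴ T. Loop 2 (z = 0.0561 m): B₂ = 3.02×10⁻⁵ T.
The fields oppose: B = |B₁ − B₂| = 7.10×10⁻⁵ T.

B ≈ 71.0 μT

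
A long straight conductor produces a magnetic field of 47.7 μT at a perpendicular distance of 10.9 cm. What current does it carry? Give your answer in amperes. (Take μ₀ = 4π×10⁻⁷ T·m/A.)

I ≈ 26.0 A

For a long straight wire B = μ₀I/(2πd), so I = 2πdB/μ₀.
I = 2π × 0.109 × 4.77×10⁻⁵ / (4π×10⁻⁷) = 26.0 A.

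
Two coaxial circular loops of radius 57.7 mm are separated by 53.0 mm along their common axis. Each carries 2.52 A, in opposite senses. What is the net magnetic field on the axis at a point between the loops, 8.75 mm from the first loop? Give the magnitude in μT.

B ≈ 12.8 μT

Each loop contributes B = μ₀IR²/[2(R²+z²)^(3/2)] on the axis, with z measured from that loop.
Loop 1 (z = 0.00875 m): B₁ = 2.65×10⁻⁵ T. Loop 2 (z = 0.04425 m): B₂ = 1.37×10⁻⁵ T.
The fields oppose: B = |B₁ − B₂| = 1.28×10⁻⁵ T.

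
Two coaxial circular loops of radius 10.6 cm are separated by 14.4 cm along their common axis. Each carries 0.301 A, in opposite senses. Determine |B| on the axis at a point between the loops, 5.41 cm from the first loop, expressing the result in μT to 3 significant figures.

B ≈ 0.469 μT

Each loop contributes B = μ₀IR²/[2(R²+z²)^(3/2)] on the axis, with z measured from that loop.
Loop 1 (z = 0.0541 m): B₁ = 1.26×10⁻⁶ T. Loop 2 (z = 0.0899 m): B₂ = 7.91×10⁻⁷ T.
The fields oppose: B = |B₁ − B₂| = 4.69×10⁻⁷ T.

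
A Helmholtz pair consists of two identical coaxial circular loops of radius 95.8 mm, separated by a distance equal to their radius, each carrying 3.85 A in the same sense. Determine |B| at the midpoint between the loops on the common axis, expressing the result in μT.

B ≈ 36.1 μT

Each loop contributes B = μ₀IR²/[2(R²+z²)^(3/2)] on the axis, with z measured from that loop.
Loop 1 (z = 0.0479 m): B₁ = 1.81×10⁻⁵ T. Loop 2 (z = 0.0479 m): B₂ = 1.81×10⁻⁵ T.
The fields add: B = B₁ + B₂ = 3.61×10⁻⁵ T.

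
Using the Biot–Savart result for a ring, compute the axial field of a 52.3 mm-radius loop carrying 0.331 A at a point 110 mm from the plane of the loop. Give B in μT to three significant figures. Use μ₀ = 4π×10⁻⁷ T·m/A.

B ≈ 0.315 μT

On the axis of a circular loop, B = μ₀IR² / [2(R²+z²)^(3/2)].
R² + z² = (0.0523)² + (0.11)² = 0.01484 m², and (R²+z²)^(3/2) = 1.81×10⁻³ m³.
B = (4π×10⁻⁷ × 0.331 × 0.002735) / (2 × 1.81×10⁻³) = 3.15×10⁻⁷ T.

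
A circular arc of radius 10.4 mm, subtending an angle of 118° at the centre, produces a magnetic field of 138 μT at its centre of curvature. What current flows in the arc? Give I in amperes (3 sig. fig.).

I ≈ 6.97 A

For a circular arc, B = μ₀Iφ/(4πR) with φ in radians; here φ = 2.059 rad.
So I = 4πRB/(μ₀φ) = 4π × 0.0104 × 1.38×10⁻⁴ / (4π×10⁻⁷ × 2.059) = 6.97 A.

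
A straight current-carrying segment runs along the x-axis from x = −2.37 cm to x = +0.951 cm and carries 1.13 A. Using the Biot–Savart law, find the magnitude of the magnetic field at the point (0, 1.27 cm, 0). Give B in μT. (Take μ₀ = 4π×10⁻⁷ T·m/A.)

B ≈ 13.2 μT

For a finite straight segment, B = (μ₀I/4πd)(sinθ₁ + sinθ₂), where θ₁, θ₂ are the angles from the perpendicular to each end.
The perpendicular distance is d = 0.0127 m; the end-offsets along the wire are a = 0.0237 m and b = 0.00951 m.
sinθ₁ = 0.0237/√(0.0237²+0.0127²) = 0.8814; sinθ₂ = 0.00951/√(0.00951²+0.0127²) = 0.5994.
B = (4π×10⁻⁷ × 1.13) / (4π × 0.0127) × (0.8814 + 0.5994) = 1.32×10⁻⁵ T.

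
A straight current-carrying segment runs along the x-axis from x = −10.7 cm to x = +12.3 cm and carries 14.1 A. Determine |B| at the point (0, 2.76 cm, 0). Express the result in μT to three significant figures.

For a finite straight segment, B = (μ₀I/4πd)(sinθ₁ + sinθ₂), where θ₁, θ₂ are the angles from the perpendicular to each end.
The perpendicular distance is d = 0.0276 m; the end-offsets along the wire are a = 0.107 m and b = 0.123 m.
sinθ₁ = 0.107/√(0.107²+0.0276²) = 0.9683; sinθ₂ = 0.123/√(0.123²+0.0276²) = 0.9757.
B = (4π×10⁻⁷ × 14.1) / (4π × 0.0276) × (0.9683 + 0.9757) = 9.93×10⁻⁵ T.

B ≈ 99.3 μT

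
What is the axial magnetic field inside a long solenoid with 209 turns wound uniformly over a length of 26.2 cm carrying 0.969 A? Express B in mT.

Inside a long solenoid, B = μ₀nI with n = 797.7 turns/m.
B = 4π×10⁻⁷ × 797.7 × 0.969 = 9.71×10⁻⁴ T.

B ≈ 0.971 mT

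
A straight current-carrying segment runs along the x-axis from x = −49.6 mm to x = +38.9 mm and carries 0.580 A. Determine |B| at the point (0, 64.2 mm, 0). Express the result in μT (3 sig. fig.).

For a finite straight segment, B = (μ₀I/4πd)(sinθ₁ + sinθ₂), where θ₁, θ₂ are the angles from the perpendicular to each end.
The perpendicular distance is d = 0.0642 m; the end-offsets along the wire are a = 0.0496 m and b = 0.0389 m.
sinθ₁ = 0.0496/√(0.0496²+0.0642²) = 0.6114; sinθ₂ = 0.0389/√(0.0389²+0.0642²) = 0.5182.
B = (4π×10⁻⁷ × 0.580) / (4π × 0.0642) × (0.6114 + 0.5182) = 1.02×10⁻⁶ T.

B ≈ 1.02 μT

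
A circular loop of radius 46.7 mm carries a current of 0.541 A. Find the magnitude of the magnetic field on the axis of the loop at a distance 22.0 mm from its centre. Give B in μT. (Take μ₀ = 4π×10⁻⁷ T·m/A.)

B ≈ 5.39 μT

On the axis of a circular loop, B = μ₀IR² / [2(R²+z²)^(3/2)].
R² + z² = (0.0467)² + (0.022)² = 0.002665 m², and (R²+z²)^(3/2) = 1.38×10⁻⁴ m³.
B = (4π×10⁻⁷ × 0.541 × 0.002181) / (2 × 1.38×10⁻⁴) = 5.39×10⁻⁶ T.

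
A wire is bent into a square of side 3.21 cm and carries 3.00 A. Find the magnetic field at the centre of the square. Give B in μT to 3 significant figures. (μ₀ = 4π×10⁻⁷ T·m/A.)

Each side is a finite straight segment at perpendicular distance d = a/(2 tan(π/4)) = 0.01605 m from the centre, with end-angles ±π/4.
One side contributes B₁ = (μ₀I/4πd)·2 sin(π/4) = 2.64×10⁻⁵ T.
All 4 sides add in the same direction: B = 4 × 2.64×10⁻⁵ = 1.06×10⁻⁴ T.

B ≈ 106 μT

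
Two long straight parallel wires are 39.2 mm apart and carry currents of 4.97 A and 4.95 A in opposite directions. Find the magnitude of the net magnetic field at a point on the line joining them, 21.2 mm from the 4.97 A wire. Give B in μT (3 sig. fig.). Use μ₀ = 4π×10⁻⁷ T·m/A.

B ≈ 102 μT

Each long wire gives B = μ₀I/(2πd). Distances are d₁ = 0.0212 m and d₂ = 0.018 m.
B₁ = 4.69×10⁻⁵ T, B₂ = 5.50×10⁻⁵ T.
Between antiparallel currents both contributions point the same way, so they add. B = B₁ + B₂ = 4.69×10⁻⁵ + 5.50×10⁻⁵ = 1.02×10⁻⁴ T.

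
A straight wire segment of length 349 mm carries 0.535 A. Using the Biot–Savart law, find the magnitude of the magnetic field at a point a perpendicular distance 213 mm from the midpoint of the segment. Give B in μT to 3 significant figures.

For a finite straight segment, B = (μ₀I/4πd)(sinθ₁ + sinθ₂), where θ₁, θ₂ are the angles from the perpendicular to each end.
The perpendicular from the point meets the wire at its midpoint, so each end is L/2 = 0.1745 m away along the wire.
sinθ₁ = 0.1745/√(0.1745²+0.213²) = 0.6337; sinθ₂ = 0.1745/√(0.1745²+0.213²) = 0.6337.
B = (4π×10⁻⁷ × 0.535) / (4π × 0.213) × (0.6337 + 0.6337) = 3.18×10⁻⁷ T.

B ≈ 0.318 μT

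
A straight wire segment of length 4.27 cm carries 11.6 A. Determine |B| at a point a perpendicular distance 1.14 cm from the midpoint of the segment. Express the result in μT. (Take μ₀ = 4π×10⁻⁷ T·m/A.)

For a finite straight segment, B = (μ₀I/4πd)(sinθ₁ + sinθ₂), where θ₁, θ₂ are the angles from the perpendicular to each end.
The perpendicular from the point meets the wire at its midpoint, so each end is L/2 = 0.02135 m away along the wire.
sinθ₁ = 0.02135/√(0.02135²+0.0114²) = 0.8821; sinθ₂ = 0.02135/√(0.02135²+0.0114²) = 0.8821.
B = (4π×10⁻⁷ × 11.6) / (4π × 0.0114) × (0.8821 + 0.8821) = 1.80×10⁻⁴ T.

B ≈ 180 μT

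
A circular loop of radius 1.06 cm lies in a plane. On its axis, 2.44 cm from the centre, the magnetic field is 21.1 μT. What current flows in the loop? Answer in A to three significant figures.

I ≈ 5.63 A

On the axis of a loop, B = μ₀IR²/[2(R²+z²)^(3/2)], so I = 2B(R²+z²)^(3/2)/(μ₀R²).
R² + z² = 0.0001124 + 0.0005954 = 0.0007077 m²; raised to 3/2 gives 1.88×10⁻⁵ m³.
I = 2 × 2.11×10⁻⁵ × 1.88×10⁻⁵ / (1.26×10⁻⁶ × 0.0001124) = 5.63 A.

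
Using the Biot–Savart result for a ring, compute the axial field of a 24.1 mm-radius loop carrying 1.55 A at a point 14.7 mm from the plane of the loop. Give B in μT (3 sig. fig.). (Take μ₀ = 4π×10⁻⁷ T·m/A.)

B ≈ 25.1 μT

On the axis of a circular loop, B = μ₀IR² / [2(R²+z²)^(3/2)].
R² + z² = (0.0241)² + (0.0147)² = 0.0007969 m², and (R²+z²)^(3/2) = 2.25×10⁻⁵ m³.
B = (4π×10⁻⁷ × 1.55 × 0.0005808) / (2 × 2.25×10⁻⁵) = 2.51×10⁻⁵ T.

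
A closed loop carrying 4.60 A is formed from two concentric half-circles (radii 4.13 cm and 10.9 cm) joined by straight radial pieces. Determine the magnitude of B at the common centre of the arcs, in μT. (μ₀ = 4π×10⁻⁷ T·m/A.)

B ≈ 21.7 μT

The radial connectors point toward the centre, so dl × r̂ = 0 and they contribute nothing.
Each semicircle gives μ₀I/(4R): inner arc 3.50×10⁻⁵ T, outer arc 1.33×10⁻⁵ T.
The two arcs carry current in opposite angular senses, so their fields oppose: B = |3.50×10⁻⁵ − 1.33×10⁻⁵| = 2.17×10⁻⁵ T.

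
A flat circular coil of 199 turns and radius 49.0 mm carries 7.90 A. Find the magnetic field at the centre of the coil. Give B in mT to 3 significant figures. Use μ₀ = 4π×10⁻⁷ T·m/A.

For an N-turn flat coil, B = Nμ₀I/(2R) with R = 0.049 m.
B = 199 × 1.01×10⁻⁴ T = 2.02×10⁻² T.

B ≈ 20.2 mT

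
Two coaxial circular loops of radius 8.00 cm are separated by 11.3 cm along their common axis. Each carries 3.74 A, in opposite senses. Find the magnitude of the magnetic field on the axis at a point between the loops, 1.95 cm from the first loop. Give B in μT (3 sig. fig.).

Each loop contributes B = μ₀IR²/[2(R²+z²)^(3/2)] on the axis, with z measured from that loop.
Loop 1 (z = 0.0195 m): B₁ = 2.69×10⁻⁵ T. Loop 2 (z = 0.0935 m): B₂ = 8.07×10⁻⁶ T.
The fields oppose: B = |B₁ − B₂| = 1.89×10⁻⁵ T.

B ≈ 18.9 μT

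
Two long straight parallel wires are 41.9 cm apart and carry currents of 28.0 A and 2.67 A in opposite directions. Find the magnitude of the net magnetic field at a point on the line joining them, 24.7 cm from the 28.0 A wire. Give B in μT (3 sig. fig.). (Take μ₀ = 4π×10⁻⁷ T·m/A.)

Each long wire gives B = μ₀I/(2πd). Distances are d₁ = 0.247 m and d₂ = 0.172 m.
B₁ = 2.27×10⁻⁵ T, B₂ = 3.10×10⁻⁶ T.
Between antiparallel currents both contributions point the same way, so they add. B = B₁ + B₂ = 2.27×10⁻⁵ + 3.10×10⁻⁶ = 2.58×10⁻⁵ T.

B ≈ 25.8 μT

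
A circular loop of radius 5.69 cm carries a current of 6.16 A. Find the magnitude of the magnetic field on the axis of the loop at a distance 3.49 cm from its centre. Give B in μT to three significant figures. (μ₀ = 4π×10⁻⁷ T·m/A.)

B ≈ 42.1 μT

On the axis of a circular loop, B = μ₀IR² / [2(R²+z²)^(3/2)].
R² + z² = (0.0569)² + (0.0349)² = 0.004456 m², and (R²+z²)^(3/2) = 2.97×10⁻⁴ m³.
B = (4π×10⁻⁷ × 6.16 × 0.003238) / (2 × 2.97×10⁻⁴) = 4.21×10⁻⁵ T.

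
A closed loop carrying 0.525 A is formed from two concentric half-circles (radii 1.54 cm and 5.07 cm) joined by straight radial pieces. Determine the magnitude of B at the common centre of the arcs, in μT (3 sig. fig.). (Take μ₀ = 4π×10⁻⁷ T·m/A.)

The radial connectors point toward the centre, so dl × r̂ = 0 and they contribute nothing.
Each semicircle gives μ₀I/(4R): inner arc 1.07×10⁻⁵ T, outer arc 3.25×10⁻⁶ T.
The two arcs carry current in opposite angular senses, so their fields oppose: B = |1.07×10⁻⁵ − 3.25×10⁻⁶| = 7.46×10⁻⁶ T.

B ≈ 7.46 μT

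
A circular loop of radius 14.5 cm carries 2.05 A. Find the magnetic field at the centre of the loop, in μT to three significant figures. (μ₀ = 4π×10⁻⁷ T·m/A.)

B ≈ 8.88 μT

At the centre of a circular loop the Biot–Savart law gives B = μ₀I/(2R).
B = (4π×10⁻⁷ × 2.05) / (2 × 0.145) = 8.88×10⁻⁶ T.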